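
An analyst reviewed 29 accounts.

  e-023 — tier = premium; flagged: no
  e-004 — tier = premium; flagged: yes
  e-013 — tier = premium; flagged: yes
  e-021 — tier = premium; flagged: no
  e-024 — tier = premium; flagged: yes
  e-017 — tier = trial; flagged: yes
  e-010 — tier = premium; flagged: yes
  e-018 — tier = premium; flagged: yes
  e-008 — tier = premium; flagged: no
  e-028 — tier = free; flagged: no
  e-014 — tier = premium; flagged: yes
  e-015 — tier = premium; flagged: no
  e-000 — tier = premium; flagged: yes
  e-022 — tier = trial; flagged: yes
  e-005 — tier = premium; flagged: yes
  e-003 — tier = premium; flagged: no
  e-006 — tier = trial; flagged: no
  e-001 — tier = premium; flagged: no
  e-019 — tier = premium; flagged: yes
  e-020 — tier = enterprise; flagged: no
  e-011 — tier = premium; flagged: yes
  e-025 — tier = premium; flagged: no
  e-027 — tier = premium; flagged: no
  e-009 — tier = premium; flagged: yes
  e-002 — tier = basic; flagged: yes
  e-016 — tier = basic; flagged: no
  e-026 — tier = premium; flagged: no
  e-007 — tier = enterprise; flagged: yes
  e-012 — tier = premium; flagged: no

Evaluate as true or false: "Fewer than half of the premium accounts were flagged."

Truth condition: |A ∩ B| < |A ∖ B|.
|A| = 21, |A ∩ B| = 11, |A ∖ B| = 10.
11 > 10, so the statement is false.

False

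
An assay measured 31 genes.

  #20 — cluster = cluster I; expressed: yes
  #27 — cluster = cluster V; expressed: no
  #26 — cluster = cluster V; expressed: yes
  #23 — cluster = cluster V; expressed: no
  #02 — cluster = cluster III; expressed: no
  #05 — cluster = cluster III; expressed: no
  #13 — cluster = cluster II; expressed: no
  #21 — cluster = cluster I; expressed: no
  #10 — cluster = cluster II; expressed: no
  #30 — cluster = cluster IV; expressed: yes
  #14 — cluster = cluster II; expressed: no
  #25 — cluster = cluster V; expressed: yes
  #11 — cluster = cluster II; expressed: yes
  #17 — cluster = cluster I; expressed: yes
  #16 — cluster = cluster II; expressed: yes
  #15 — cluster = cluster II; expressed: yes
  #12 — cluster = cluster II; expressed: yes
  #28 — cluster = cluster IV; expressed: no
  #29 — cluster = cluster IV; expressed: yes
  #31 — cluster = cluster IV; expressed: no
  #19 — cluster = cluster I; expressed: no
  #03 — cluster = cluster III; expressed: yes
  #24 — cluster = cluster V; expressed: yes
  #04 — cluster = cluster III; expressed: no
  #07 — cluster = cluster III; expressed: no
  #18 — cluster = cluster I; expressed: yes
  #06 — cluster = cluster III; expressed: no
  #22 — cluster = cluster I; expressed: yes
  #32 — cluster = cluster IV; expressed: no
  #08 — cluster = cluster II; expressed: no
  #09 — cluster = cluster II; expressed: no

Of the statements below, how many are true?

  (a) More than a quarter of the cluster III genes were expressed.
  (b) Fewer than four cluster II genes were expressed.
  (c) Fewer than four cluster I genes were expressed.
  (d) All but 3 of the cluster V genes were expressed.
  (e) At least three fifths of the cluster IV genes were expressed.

(a) cluster III: |A| = 6, |A ∩ B| = 1; needs |A ∩ B| / |A| > 1/4 — false.
(b) cluster II: |A| = 9, |A ∩ B| = 4; needs |A ∩ B| < 4 — false.
(c) cluster I: |A| = 6, |A ∩ B| = 4; needs |A ∩ B| < 4 — false.
(d) cluster V: |A| = 5, |A ∩ B| = 3; needs |A ∖ B| = 3 — false.
(e) cluster IV: |A| = 5, |A ∩ B| = 2; needs |A ∩ B| / |A| ≥ 3/5 — false.

0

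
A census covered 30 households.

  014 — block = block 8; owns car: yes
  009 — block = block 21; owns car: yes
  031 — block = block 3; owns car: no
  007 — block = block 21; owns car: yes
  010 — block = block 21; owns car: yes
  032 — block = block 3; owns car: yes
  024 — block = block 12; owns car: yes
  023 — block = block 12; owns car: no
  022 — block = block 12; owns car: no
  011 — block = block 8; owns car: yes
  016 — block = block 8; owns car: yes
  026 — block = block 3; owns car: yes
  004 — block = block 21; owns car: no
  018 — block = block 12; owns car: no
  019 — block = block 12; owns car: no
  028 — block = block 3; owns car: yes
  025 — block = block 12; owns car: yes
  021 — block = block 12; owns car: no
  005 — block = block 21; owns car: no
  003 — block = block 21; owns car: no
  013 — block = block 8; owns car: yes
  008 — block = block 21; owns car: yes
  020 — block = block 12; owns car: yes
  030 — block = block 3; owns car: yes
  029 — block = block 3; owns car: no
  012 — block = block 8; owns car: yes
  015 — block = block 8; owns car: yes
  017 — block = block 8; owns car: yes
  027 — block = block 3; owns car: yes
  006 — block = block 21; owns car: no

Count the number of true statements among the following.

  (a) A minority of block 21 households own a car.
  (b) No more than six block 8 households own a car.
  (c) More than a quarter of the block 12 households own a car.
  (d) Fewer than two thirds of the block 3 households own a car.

1

(a) block 21: |A| = 8, |A ∩ B| = 4; needs |A ∩ B| < |A ∖ B| — false.
(b) block 8: |A| = 7, |A ∩ B| = 7; needs |A ∩ B| ≤ 6 — false.
(c) block 12: |A| = 8, |A ∩ B| = 3; needs |A ∩ B| / |A| > 1/4 — true.
(d) block 3: |A| = 7, |A ∩ B| = 5; needs |A ∩ B| / |A| < 2/3 — false.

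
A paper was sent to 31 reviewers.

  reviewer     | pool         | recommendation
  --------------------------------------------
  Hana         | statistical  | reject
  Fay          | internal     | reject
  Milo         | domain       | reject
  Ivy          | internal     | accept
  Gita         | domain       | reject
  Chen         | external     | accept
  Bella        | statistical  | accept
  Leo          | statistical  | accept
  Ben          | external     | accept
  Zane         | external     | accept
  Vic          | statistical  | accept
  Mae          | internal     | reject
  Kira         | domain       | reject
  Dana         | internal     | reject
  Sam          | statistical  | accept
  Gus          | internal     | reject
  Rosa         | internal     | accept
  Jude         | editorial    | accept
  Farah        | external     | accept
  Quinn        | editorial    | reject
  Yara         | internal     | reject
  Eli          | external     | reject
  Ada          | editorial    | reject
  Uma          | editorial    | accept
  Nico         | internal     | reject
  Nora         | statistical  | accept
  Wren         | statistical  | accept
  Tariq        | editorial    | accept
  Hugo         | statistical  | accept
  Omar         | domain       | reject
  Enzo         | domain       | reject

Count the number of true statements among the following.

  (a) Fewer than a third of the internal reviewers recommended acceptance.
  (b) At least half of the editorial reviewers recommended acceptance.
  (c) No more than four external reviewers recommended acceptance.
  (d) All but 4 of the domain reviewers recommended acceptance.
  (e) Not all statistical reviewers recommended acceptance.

(a) internal: |A| = 8, |A ∩ B| = 2; needs |A ∩ B| / |A| < 1/3 — true.
(b) editorial: |A| = 5, |A ∩ B| = 3; needs |A ∩ B| ≥ |A ∖ B| — true.
(c) external: |A| = 5, |A ∩ B| = 4; needs |A ∩ B| ≤ 4 — true.
(d) domain: |A| = 5, |A ∩ B| = 0; needs |A ∖ B| = 4 — false.
(e) statistical: |A| = 8, |A ∩ B| = 7; needs A ⊄ B (|A ∖ B| ≥ 1) — true.

4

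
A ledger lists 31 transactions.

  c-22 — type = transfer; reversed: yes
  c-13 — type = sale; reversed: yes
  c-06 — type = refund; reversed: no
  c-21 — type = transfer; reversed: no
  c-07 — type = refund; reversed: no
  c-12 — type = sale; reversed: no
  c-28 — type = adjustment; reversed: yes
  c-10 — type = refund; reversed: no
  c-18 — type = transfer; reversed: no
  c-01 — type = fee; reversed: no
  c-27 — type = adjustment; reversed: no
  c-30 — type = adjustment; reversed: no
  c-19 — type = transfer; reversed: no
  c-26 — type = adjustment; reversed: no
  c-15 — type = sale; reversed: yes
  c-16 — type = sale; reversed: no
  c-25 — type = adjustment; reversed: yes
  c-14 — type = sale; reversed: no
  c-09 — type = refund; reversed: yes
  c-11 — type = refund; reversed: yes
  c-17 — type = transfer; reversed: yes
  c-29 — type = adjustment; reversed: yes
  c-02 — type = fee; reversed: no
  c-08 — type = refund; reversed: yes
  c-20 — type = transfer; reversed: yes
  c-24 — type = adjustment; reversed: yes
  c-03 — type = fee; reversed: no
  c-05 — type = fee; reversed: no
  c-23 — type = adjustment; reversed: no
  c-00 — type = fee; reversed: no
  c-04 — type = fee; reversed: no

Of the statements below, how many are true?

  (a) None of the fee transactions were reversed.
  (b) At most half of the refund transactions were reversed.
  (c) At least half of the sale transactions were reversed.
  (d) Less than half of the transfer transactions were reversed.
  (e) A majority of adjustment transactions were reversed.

2

(a) fee: |A| = 6, |A ∩ B| = 0; needs A ∩ B = ∅ (|A ∩ B| = 0) — true.
(b) refund: |A| = 6, |A ∩ B| = 3; needs |A ∩ B| ≤ |A ∖ B| — true.
(c) sale: |A| = 5, |A ∩ B| = 2; needs |A ∩ B| ≥ |A ∖ B| — false.
(d) transfer: |A| = 6, |A ∩ B| = 3; needs |A ∩ B| < |A ∖ B| — false.
(e) adjustment: |A| = 8, |A ∩ B| = 4; needs |A ∩ B| > |A ∖ B| — false.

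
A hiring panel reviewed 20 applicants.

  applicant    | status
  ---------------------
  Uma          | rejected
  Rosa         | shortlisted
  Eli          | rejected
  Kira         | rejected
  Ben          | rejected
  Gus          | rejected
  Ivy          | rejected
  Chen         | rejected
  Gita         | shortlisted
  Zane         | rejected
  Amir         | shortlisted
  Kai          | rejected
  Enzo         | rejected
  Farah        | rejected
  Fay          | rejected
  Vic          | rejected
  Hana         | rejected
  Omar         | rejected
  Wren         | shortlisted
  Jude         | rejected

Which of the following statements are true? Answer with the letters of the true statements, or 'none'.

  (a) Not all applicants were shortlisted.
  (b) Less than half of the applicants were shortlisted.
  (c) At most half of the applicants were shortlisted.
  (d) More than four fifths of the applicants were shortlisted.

|A| = 20, |A ∩ B| = 4, |A ∖ B| = 16.
(a) A ⊄ B (|A ∖ B| ≥ 1): holds.
(b) |A ∩ B| < |A ∖ B|: holds.
(c) |A ∩ B| ≤ |A ∖ B|: holds.
(d) |A ∩ B| / |A| > 4/5: fails.

(a), (b), (c)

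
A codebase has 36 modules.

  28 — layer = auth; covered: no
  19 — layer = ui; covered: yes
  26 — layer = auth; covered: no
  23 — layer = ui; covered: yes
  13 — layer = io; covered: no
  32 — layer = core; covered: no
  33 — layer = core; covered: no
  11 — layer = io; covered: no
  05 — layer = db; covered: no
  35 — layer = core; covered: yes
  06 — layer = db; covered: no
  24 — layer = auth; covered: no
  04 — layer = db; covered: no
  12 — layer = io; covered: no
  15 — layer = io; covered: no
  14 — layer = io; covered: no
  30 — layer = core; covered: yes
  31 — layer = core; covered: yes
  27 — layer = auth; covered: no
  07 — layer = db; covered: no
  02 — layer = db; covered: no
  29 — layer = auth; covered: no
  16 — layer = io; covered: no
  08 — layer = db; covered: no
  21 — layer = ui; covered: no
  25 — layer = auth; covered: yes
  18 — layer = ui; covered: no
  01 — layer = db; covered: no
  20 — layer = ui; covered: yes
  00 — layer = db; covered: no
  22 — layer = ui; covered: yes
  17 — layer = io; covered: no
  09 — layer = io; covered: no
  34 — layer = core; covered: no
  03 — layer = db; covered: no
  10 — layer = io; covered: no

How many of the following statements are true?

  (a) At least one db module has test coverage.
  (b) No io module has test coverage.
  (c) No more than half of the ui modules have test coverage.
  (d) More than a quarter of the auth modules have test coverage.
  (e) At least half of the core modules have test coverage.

(a) db: |A| = 9, |A ∩ B| = 0; needs A ∩ B ≠ ∅ (|A ∩ B| ≥ 1) — false.
(b) io: |A| = 9, |A ∩ B| = 0; needs A ∩ B = ∅ (|A ∩ B| = 0) — true.
(c) ui: |A| = 6, |A ∩ B| = 4; needs |A ∩ B| ≤ |A ∖ B| — false.
(d) auth: |A| = 6, |A ∩ B| = 1; needs |A ∩ B| / |A| > 1/4 — false.
(e) core: |A| = 6, |A ∩ B| = 3; needs |A ∩ B| ≥ |A ∖ B| — true.

2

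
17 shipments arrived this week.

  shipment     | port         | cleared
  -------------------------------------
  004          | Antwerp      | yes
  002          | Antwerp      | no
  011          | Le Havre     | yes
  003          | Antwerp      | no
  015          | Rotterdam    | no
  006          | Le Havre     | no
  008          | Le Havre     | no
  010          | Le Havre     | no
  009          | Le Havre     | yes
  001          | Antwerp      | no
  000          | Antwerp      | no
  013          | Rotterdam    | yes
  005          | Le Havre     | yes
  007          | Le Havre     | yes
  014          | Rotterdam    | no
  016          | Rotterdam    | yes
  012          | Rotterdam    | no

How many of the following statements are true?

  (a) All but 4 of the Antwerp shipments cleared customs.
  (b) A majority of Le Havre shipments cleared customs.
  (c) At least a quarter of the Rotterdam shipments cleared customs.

(a) Antwerp: |A| = 5, |A ∩ B| = 1; needs |A ∖ B| = 4 — true.
(b) Le Havre: |A| = 7, |A ∩ B| = 4; needs |A ∩ B| > |A ∖ B| — true.
(c) Rotterdam: |A| = 5, |A ∩ B| = 2; needs |A ∩ B| / |A| ≥ 1/4 — true.

3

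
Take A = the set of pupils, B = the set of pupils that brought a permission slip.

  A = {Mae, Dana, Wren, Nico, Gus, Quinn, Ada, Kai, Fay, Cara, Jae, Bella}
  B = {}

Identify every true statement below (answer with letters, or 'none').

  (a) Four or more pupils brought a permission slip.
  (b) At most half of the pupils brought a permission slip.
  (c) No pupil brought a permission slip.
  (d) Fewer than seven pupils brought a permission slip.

|A| = 12, |A ∩ B| = 0, |A ∖ B| = 12.
(a) |A ∩ B| ≥ 4: fails.
(b) |A ∩ B| ≤ |A ∖ B|: holds.
(c) A ∩ B = ∅ (|A ∩ B| = 0): holds.
(d) |A ∩ B| < 7: holds.

(b), (c), (d)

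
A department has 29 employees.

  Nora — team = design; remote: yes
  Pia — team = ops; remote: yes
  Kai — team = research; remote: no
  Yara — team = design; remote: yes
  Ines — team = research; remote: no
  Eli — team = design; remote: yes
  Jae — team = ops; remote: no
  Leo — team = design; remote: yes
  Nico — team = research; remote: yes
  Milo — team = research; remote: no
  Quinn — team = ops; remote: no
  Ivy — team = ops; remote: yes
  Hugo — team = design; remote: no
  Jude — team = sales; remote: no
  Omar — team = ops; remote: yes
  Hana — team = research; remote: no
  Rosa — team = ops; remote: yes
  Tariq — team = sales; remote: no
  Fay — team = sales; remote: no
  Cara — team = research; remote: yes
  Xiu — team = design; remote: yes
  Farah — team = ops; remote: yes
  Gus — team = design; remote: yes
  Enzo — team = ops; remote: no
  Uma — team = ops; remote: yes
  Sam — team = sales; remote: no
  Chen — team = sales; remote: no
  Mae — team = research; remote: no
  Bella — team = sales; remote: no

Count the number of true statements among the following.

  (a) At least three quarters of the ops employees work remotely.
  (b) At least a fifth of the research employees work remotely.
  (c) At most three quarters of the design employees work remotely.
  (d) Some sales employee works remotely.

(a) ops: |A| = 9, |A ∩ B| = 6; needs |A ∩ B| / |A| ≥ 3/4 — false.
(b) research: |A| = 7, |A ∩ B| = 2; needs |A ∩ B| / |A| ≥ 1/5 — true.
(c) design: |A| = 7, |A ∩ B| = 6; needs |A ∩ B| / |A| ≤ 3/4 — false.
(d) sales: |A| = 6, |A ∩ B| = 0; needs A ∩ B ≠ ∅ (|A ∩ B| ≥ 1) — false.

1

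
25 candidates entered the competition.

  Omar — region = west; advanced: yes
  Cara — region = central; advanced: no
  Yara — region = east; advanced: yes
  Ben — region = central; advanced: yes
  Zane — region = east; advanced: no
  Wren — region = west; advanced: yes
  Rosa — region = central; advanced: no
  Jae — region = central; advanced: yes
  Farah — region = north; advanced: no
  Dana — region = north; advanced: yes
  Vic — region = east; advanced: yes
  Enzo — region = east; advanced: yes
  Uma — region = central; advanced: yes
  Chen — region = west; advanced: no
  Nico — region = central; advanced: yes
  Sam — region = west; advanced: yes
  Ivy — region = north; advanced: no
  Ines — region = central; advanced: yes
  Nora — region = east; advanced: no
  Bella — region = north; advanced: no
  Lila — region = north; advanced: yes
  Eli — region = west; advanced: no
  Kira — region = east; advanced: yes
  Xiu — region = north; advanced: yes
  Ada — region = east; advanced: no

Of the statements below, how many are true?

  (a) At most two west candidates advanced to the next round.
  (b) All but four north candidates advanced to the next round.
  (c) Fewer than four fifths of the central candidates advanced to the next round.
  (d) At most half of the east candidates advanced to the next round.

1

(a) west: |A| = 5, |A ∩ B| = 3; needs |A ∩ B| ≤ 2 — false.
(b) north: |A| = 6, |A ∩ B| = 3; needs |A ∖ B| = 4 — false.
(c) central: |A| = 7, |A ∩ B| = 5; needs |A ∩ B| / |A| < 4/5 — true.
(d) east: |A| = 7, |A ∩ B| = 4; needs |A ∩ B| ≤ |A ∖ B| — false.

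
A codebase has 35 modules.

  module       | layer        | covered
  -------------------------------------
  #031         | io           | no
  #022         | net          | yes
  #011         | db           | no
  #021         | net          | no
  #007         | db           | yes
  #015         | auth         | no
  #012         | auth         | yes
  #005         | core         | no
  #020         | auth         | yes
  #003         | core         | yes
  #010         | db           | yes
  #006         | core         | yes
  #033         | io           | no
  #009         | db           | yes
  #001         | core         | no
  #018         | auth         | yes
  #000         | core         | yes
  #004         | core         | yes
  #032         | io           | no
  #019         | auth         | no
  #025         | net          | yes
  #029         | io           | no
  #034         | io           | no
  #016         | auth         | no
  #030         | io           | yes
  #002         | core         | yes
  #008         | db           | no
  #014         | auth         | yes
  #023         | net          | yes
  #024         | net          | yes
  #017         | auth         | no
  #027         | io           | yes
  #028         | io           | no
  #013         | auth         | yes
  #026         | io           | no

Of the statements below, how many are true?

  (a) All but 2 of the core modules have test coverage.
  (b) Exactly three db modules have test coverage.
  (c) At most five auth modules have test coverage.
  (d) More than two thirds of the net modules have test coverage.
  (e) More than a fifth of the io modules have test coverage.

5

(a) core: |A| = 7, |A ∩ B| = 5; needs |A ∖ B| = 2 — true.
(b) db: |A| = 5, |A ∩ B| = 3; needs |A ∩ B| = 3 — true.
(c) auth: |A| = 9, |A ∩ B| = 5; needs |A ∩ B| ≤ 5 — true.
(d) net: |A| = 5, |A ∩ B| = 4; needs |A ∩ B| / |A| > 2/3 — true.
(e) io: |A| = 9, |A ∩ B| = 2; needs |A ∩ B| / |A| > 1/5 — true.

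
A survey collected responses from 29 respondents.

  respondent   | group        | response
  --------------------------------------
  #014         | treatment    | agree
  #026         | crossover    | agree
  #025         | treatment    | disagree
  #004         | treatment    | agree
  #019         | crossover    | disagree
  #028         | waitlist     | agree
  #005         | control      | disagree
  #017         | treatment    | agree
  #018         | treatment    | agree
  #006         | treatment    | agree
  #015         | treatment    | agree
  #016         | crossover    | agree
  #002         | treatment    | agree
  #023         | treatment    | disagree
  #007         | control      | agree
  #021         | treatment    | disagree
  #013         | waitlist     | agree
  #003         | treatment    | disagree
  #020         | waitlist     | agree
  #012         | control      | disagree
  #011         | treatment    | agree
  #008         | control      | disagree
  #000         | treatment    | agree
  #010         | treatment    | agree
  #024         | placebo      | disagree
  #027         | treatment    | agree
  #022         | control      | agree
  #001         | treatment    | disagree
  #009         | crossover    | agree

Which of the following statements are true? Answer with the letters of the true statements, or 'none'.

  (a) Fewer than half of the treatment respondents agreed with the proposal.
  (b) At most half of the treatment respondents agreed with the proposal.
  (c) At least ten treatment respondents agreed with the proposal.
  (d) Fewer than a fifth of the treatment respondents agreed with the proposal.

(c)

|A| = 16, |A ∩ B| = 11, |A ∖ B| = 5.
(a) |A ∩ B| < |A ∖ B|: fails.
(b) |A ∩ B| ≤ |A ∖ B|: fails.
(c) |A ∩ B| ≥ 10: holds.
(d) |A ∩ B| / |A| < 1/5: fails.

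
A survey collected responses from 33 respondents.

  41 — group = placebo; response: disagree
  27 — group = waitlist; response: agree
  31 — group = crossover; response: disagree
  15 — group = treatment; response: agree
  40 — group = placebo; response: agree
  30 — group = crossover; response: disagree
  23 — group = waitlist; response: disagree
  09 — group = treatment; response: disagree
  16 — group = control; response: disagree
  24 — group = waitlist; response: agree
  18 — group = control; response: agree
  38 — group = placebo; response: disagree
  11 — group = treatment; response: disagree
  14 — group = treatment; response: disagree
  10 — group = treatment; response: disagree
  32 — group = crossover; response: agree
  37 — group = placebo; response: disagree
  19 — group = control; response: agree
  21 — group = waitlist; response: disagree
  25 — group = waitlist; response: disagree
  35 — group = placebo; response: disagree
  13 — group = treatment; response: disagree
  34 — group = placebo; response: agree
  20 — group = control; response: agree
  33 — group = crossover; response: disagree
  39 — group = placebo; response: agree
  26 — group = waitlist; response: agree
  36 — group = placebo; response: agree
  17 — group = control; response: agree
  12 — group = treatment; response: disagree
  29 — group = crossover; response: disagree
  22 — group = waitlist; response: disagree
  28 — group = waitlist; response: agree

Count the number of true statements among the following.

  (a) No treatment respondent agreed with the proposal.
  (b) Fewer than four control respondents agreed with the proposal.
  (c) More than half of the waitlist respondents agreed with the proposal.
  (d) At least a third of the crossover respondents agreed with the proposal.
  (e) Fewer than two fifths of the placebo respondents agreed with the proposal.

0

(a) treatment: |A| = 7, |A ∩ B| = 1; needs A ∩ B = ∅ (|A ∩ B| = 0) — false.
(b) control: |A| = 5, |A ∩ B| = 4; needs |A ∩ B| < 4 — false.
(c) waitlist: |A| = 8, |A ∩ B| = 4; needs |A ∩ B| > |A ∖ B| — false.
(d) crossover: |A| = 5, |A ∩ B| = 1; needs |A ∩ B| / |A| ≥ 1/3 — false.
(e) placebo: |A| = 8, |A ∩ B| = 4; needs |A ∩ B| / |A| < 2/5 — false.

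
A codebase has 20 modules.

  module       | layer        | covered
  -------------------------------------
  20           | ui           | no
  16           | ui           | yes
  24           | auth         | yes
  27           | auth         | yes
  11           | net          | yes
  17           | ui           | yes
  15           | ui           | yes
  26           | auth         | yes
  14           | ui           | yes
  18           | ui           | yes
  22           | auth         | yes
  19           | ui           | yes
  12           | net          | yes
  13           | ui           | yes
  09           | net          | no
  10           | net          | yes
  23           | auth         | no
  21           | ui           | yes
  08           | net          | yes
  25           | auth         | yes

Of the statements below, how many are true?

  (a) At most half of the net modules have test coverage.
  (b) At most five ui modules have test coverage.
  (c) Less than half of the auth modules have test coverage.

(a) net: |A| = 5, |A ∩ B| = 4; needs |A ∩ B| ≤ |A ∖ B| — false.
(b) ui: |A| = 9, |A ∩ B| = 8; needs |A ∩ B| ≤ 5 — false.
(c) auth: |A| = 6, |A ∩ B| = 5; needs |A ∩ B| < |A ∖ B| — false.

0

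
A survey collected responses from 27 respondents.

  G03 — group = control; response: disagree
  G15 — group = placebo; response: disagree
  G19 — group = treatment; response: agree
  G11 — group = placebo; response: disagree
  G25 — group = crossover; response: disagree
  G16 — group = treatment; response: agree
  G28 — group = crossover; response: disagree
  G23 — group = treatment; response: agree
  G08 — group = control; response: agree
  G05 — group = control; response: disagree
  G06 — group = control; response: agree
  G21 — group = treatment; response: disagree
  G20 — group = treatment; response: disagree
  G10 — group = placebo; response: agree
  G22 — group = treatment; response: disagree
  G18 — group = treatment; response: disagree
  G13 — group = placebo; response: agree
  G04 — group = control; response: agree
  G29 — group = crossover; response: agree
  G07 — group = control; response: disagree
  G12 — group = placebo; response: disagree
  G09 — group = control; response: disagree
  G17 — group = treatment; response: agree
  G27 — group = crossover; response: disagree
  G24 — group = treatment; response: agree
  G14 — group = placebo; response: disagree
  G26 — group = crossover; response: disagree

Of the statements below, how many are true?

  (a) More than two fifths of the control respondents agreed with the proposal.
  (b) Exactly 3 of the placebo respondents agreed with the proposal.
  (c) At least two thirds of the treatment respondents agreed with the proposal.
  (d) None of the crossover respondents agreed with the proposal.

(a) control: |A| = 7, |A ∩ B| = 3; needs |A ∩ B| / |A| > 2/5 — true.
(b) placebo: |A| = 6, |A ∩ B| = 2; needs |A ∩ B| = 3 — false.
(c) treatment: |A| = 9, |A ∩ B| = 5; needs |A ∩ B| / |A| ≥ 2/3 — false.
(d) crossover: |A| = 5, |A ∩ B| = 1; needs A ∩ B = ∅ (|A ∩ B| = 0) — false.

1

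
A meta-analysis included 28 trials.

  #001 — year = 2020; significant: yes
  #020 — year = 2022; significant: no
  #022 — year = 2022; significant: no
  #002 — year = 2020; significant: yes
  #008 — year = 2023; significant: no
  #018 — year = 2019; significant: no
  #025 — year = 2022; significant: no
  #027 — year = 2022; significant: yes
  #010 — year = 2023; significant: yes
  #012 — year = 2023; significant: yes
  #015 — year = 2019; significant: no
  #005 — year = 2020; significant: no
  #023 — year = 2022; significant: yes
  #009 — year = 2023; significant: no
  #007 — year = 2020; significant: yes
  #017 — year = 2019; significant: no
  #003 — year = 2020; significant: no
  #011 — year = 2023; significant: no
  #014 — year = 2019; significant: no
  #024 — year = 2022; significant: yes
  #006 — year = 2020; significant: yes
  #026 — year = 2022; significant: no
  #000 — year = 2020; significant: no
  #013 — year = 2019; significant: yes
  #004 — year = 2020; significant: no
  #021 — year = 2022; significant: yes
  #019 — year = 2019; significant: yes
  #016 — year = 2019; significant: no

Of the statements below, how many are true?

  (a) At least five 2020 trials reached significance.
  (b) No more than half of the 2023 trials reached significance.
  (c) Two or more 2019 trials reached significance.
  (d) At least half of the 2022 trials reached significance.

(a) 2020: |A| = 8, |A ∩ B| = 4; needs |A ∩ B| ≥ 5 — false.
(b) 2023: |A| = 5, |A ∩ B| = 2; needs |A ∩ B| ≤ |A ∖ B| — true.
(c) 2019: |A| = 7, |A ∩ B| = 2; needs |A ∩ B| ≥ 2 — true.
(d) 2022: |A| = 8, |A ∩ B| = 4; needs |A ∩ B| ≥ |A ∖ B| — true.

3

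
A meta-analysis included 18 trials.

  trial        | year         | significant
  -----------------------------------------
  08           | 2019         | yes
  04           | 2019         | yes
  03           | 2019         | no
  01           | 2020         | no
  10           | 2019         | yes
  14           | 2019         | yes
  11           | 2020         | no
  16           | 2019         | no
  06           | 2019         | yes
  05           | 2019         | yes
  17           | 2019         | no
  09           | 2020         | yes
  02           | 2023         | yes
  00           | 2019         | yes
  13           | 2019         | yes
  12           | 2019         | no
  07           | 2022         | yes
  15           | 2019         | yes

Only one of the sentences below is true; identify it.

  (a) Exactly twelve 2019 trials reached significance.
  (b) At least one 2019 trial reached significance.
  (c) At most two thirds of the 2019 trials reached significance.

(b)

|A| = 13, |A ∩ B| = 9, |A ∖ B| = 4.
(a) requires |A ∩ B| = 12: false.
(b) requires A ∩ B ≠ ∅ (|A ∩ B| ≥ 1): true.
(c) requires |A ∩ B| / |A| ≤ 2/3: false.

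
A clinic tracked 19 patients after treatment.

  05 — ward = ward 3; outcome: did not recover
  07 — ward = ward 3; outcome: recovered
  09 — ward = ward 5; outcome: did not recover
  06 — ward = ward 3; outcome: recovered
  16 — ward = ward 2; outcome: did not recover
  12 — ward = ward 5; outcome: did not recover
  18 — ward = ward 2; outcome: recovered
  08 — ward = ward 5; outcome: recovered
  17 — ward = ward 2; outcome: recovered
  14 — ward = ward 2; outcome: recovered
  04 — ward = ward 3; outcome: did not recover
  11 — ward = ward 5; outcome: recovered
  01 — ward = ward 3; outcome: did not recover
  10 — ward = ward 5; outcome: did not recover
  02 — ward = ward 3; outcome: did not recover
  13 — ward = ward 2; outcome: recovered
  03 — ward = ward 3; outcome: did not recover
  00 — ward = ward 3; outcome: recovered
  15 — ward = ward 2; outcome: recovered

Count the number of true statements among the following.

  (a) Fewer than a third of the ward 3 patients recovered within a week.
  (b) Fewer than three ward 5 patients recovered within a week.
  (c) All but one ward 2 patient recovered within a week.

(a) ward 3: |A| = 8, |A ∩ B| = 3; needs |A ∩ B| / |A| < 1/3 — false.
(b) ward 5: |A| = 5, |A ∩ B| = 2; needs |A ∩ B| < 3 — true.
(c) ward 2: |A| = 6, |A ∩ B| = 5; needs |A ∖ B| = 1 — true.

2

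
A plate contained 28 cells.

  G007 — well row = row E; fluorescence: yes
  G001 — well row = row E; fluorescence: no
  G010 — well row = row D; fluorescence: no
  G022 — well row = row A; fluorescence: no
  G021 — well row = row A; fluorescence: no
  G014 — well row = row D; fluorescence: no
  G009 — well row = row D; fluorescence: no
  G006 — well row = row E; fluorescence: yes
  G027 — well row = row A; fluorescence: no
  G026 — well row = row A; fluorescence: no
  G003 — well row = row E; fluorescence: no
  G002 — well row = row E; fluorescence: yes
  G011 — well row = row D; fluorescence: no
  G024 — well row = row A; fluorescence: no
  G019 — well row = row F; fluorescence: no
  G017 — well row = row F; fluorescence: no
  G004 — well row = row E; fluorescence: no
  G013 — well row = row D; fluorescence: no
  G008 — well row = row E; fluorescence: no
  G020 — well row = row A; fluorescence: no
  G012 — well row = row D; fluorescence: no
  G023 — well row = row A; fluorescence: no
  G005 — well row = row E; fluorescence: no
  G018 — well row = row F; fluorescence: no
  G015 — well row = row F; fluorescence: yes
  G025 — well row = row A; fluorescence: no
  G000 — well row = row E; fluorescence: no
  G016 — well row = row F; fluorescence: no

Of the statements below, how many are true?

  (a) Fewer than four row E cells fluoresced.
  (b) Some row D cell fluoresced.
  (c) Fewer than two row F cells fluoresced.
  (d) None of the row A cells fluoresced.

(a) row E: |A| = 9, |A ∩ B| = 3; needs |A ∩ B| < 4 — true.
(b) row D: |A| = 6, |A ∩ B| = 0; needs A ∩ B ≠ ∅ (|A ∩ B| ≥ 1) — false.
(c) row F: |A| = 5, |A ∩ B| = 1; needs |A ∩ B| < 2 — true.
(d) row A: |A| = 8, |A ∩ B| = 0; needs A ∩ B = ∅ (|A ∩ B| = 0) — true.

3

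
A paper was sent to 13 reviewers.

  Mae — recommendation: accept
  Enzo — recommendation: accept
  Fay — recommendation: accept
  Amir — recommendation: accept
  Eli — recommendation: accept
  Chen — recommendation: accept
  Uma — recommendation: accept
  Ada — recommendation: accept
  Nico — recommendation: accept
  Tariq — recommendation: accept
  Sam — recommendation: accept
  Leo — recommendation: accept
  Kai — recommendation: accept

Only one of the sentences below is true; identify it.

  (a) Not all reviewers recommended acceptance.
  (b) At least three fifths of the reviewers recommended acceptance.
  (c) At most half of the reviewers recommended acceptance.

(b)

|A| = 13, |A ∩ B| = 13, |A ∖ B| = 0.
(a) requires A ⊄ B (|A ∖ B| ≥ 1): false.
(b) requires |A ∩ B| / |A| ≥ 3/5: true.
(c) requires |A ∩ B| ≤ |A ∖ B|: false.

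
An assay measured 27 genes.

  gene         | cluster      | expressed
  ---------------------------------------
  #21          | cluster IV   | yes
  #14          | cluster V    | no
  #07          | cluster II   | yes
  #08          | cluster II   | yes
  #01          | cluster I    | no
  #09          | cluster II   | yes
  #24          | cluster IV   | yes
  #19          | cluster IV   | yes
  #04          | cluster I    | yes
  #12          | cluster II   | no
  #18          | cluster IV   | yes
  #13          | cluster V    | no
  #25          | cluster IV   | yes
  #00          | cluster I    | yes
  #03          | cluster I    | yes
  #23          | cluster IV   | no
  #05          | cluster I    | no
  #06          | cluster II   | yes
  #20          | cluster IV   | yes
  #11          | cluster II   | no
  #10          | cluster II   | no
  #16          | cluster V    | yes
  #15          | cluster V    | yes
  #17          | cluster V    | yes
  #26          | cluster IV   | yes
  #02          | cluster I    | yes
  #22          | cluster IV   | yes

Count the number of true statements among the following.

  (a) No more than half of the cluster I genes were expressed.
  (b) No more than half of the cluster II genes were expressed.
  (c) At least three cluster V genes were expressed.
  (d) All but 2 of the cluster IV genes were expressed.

(a) cluster I: |A| = 6, |A ∩ B| = 4; needs |A ∩ B| ≤ |A ∖ B| — false.
(b) cluster II: |A| = 7, |A ∩ B| = 4; needs |A ∩ B| ≤ |A ∖ B| — false.
(c) cluster V: |A| = 5, |A ∩ B| = 3; needs |A ∩ B| ≥ 3 — true.
(d) cluster IV: |A| = 9, |A ∩ B| = 8; needs |A ∖ B| = 2 — false.

1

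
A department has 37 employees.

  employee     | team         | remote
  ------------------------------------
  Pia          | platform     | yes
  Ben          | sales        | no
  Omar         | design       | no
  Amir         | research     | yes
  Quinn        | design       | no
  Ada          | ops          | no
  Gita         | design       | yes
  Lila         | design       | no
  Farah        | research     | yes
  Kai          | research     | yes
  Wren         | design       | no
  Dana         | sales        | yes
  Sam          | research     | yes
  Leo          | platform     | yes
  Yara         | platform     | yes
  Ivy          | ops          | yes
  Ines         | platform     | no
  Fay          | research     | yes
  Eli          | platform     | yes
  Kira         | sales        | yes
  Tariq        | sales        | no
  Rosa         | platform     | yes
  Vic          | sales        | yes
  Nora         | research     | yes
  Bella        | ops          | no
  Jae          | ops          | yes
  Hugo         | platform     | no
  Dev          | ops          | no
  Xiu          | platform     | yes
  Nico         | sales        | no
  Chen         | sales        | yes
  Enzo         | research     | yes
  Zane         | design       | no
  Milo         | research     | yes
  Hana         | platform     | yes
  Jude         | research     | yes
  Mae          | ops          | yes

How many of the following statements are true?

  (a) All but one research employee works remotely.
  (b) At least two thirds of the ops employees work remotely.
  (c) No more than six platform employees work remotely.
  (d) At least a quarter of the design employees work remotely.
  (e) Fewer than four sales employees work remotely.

(a) research: |A| = 9, |A ∩ B| = 9; needs |A ∖ B| = 1 — false.
(b) ops: |A| = 6, |A ∩ B| = 3; needs |A ∩ B| / |A| ≥ 2/3 — false.
(c) platform: |A| = 9, |A ∩ B| = 7; needs |A ∩ B| ≤ 6 — false.
(d) design: |A| = 6, |A ∩ B| = 1; needs |A ∩ B| / |A| ≥ 1/4 — false.
(e) sales: |A| = 7, |A ∩ B| = 4; needs |A ∩ B| < 4 — false.

0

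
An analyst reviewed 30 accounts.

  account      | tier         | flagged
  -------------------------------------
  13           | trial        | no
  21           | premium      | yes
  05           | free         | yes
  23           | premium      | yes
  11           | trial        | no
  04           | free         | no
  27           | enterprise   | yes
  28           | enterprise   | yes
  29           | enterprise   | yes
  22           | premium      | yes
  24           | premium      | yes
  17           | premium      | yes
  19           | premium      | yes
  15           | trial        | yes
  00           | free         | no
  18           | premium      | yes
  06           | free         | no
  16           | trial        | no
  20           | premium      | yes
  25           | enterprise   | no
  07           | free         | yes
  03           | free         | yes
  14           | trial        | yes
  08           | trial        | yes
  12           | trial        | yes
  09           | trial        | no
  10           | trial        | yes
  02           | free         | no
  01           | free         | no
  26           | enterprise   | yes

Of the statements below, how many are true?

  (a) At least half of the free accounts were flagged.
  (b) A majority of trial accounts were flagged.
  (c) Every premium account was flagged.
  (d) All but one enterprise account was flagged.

(a) free: |A| = 8, |A ∩ B| = 3; needs |A ∩ B| ≥ |A ∖ B| — false.
(b) trial: |A| = 9, |A ∩ B| = 5; needs |A ∩ B| > |A ∖ B| — true.
(c) premium: |A| = 8, |A ∩ B| = 8; needs A ⊆ B, i.e. every element of A is in B (|A ∖ B| = 0) — true.
(d) enterprise: |A| = 5, |A ∩ B| = 4; needs |A ∖ B| = 1 — true.

3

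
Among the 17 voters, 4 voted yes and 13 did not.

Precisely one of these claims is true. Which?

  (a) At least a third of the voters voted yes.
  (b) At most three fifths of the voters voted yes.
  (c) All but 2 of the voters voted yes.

|A| = 17, |A ∩ B| = 4, |A ∖ B| = 13.
(a) requires |A ∩ B| / |A| ≥ 1/3: false.
(b) requires |A ∩ B| / |A| ≤ 3/5: true.
(c) requires |A ∖ B| = 2: false.

(b)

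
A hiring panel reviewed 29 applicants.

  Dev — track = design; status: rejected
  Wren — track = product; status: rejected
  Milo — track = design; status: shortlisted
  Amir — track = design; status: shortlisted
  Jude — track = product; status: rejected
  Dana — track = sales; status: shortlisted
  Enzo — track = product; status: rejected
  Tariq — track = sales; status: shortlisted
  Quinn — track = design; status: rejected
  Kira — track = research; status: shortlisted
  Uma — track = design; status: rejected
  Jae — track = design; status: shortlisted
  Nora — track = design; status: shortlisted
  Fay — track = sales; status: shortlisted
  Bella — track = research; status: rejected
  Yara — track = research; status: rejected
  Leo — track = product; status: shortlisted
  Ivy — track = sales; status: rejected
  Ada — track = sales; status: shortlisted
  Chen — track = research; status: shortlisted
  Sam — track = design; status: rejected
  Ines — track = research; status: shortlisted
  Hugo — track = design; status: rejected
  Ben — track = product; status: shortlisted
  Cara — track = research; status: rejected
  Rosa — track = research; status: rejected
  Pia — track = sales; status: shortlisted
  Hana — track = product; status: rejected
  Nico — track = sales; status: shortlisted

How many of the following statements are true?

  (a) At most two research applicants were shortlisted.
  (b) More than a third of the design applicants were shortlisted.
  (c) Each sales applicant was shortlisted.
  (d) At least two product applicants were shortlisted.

2

(a) research: |A| = 7, |A ∩ B| = 3; needs |A ∩ B| ≤ 2 — false.
(b) design: |A| = 9, |A ∩ B| = 4; needs |A ∩ B| / |A| > 1/3 — true.
(c) sales: |A| = 7, |A ∩ B| = 6; needs A ⊆ B, i.e. every element of A is in B (|A ∖ B| = 0) — false.
(d) product: |A| = 6, |A ∩ B| = 2; needs |A ∩ B| ≥ 2 — true.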